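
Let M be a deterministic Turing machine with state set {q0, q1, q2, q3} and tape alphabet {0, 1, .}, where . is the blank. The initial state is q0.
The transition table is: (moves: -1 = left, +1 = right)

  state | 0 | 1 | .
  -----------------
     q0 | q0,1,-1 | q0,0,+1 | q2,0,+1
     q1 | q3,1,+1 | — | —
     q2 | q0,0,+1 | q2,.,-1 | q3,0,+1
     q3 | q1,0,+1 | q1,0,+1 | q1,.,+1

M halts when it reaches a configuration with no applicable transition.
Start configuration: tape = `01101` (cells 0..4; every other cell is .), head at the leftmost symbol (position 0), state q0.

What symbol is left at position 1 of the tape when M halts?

q0 | .[0]1101....   read 0 → write 1, move -1, go to q0
q0 | [.]11101....   read . → write 0, move +1, go to q2
q2 | 0[1]1101....   read 1 → write ., move -1, go to q2
q2 | [0].1101....   read 0 → write 0, move +1, go to q0
q0 | 0[.]1101....   read . → write 0, move +1, go to q2
q2 | 00[1]101....   read 1 → write ., move -1, go to q2
q2 | 0[0].101....   read 0 → write 0, move +1, go to q0
q0 | 00[.]101....   read . → write 0, move +1, go to q2
q2 | 000[1]01....   read 1 → write ., move -1, go to q2
q2 | 00[0].01....   read 0 → write 0, move +1, go to q0
q0 | 000[.]01....   read . → write 0, move +1, go to q2
q2 | 0000[0]1....   read 0 → write 0, move +1, go to q0
q0 | 00000[1]....   read 1 → write 0, move +1, go to q0
q0 | 000000[.]...   read . → write 0, move +1, go to q2
q2 | 0000000[.]..   read . → write 0, move +1, go to q3
q3 | 00000000[.].   read . → write ., move +1, go to q1
q1 | 00000000.[.]
Cell 1 holds 0 when M halts.

0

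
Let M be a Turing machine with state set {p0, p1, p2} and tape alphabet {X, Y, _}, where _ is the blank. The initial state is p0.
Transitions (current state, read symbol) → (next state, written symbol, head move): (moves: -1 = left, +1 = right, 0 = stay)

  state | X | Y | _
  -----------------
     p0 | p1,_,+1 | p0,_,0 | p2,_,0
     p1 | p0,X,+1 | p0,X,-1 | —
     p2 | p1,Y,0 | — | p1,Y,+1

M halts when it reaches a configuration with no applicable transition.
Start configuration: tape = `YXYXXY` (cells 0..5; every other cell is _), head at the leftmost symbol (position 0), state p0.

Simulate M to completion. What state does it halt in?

p1

p0 | [Y]XYXXY__   read Y → write _, move 0, go to p0
p0 | [_]XYXXY__   read _ → write _, move 0, go to p2
p2 | [_]XYXXY__   read _ → write Y, move +1, go to p1
p1 | Y[X]YXXY__   read X → write X, move +1, go to p0
p0 | YX[Y]XXY__   read Y → write _, move 0, go to p0
p0 | YX[_]XXY__   read _ → write _, move 0, go to p2
p2 | YX[_]XXY__   read _ → write Y, move +1, go to p1
p1 | YXY[X]XY__   read X → write X, move +1, go to p0
p0 | YXYX[X]Y__   read X → write _, move +1, go to p1
p1 | YXYX_[Y]__   read Y → write X, move -1, go to p0
p0 | YXYX[_]X__   read _ → write _, move 0, go to p2
p2 | YXYX[_]X__   read _ → write Y, move +1, go to p1
p1 | YXYXY[X]__   read X → write X, move +1, go to p0
p0 | YXYXYX[_]_   read _ → write _, move 0, go to p2
p2 | YXYXYX[_]_   read _ → write Y, move +1, go to p1
p1 | YXYXYXY[_]
No transition is defined for (p1, _); M halts in state p1.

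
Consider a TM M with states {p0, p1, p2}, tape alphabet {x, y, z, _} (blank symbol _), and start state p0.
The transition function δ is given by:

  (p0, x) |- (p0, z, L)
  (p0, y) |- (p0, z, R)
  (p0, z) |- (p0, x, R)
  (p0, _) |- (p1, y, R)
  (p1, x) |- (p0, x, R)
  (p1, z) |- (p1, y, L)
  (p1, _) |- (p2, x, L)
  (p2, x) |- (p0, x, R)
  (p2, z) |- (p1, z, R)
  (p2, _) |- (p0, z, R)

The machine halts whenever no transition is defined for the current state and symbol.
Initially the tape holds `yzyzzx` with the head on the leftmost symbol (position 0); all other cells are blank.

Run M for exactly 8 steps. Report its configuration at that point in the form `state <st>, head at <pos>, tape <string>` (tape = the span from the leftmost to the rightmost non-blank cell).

p0 | [y]zyzzx   read y → write z, move R, go to p0
p0 | z[z]yzzx   read z → write x, move R, go to p0
p0 | zx[y]zzx   read y → write z, move R, go to p0
p0 | zxz[z]zx   read z → write x, move R, go to p0
p0 | zxzx[z]x   read z → write x, move R, go to p0
p0 | zxzxx[x]   read x → write z, move L, go to p0
p0 | zxzx[x]z   read x → write z, move L, go to p0
p0 | zxz[x]zz   read x → write z, move L, go to p0
p0 | zx[z]zzz
After 8 steps: state p0, head at 2, tape zxzzzz.

state p0, head at 2, tape zxzzzz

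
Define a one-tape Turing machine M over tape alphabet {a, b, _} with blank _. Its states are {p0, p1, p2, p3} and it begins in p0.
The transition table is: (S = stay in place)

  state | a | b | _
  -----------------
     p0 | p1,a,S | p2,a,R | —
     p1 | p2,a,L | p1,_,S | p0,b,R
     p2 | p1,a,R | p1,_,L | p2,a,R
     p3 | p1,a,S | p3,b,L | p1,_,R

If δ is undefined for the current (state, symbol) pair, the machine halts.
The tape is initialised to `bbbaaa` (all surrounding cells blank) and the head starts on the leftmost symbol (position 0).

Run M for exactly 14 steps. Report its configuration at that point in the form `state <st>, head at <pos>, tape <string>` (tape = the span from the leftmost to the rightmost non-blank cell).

p0 | _[b]bbaaa   read b → write a, move R, go to p2
p2 | _a[b]baaa   read b → write _, move L, go to p1
p1 | _[a]_baaa   read a → write a, move L, go to p2
p2 | [_]a_baaa   read _ → write a, move R, go to p2
p2 | a[a]_baaa   read a → write a, move R, go to p1
p1 | aa[_]baaa   read _ → write b, move R, go to p0
p0 | aab[b]aaa   read b → write a, move R, go to p2
p2 | aaba[a]aa   read a → write a, move R, go to p1
p1 | aabaa[a]a   read a → write a, move L, go to p2
p2 | aaba[a]aa   read a → write a, move R, go to p1
p1 | aabaa[a]a   read a → write a, move L, go to p2
p2 | aaba[a]aa   read a → write a, move R, go to p1
p1 | aabaa[a]a   read a → write a, move L, go to p2
p2 | aaba[a]aa   read a → write a, move R, go to p1
p1 | aabaa[a]a
After 14 steps: state p1, head at 4, tape aabaaaa.

state p1, head at 4, tape aabaaaa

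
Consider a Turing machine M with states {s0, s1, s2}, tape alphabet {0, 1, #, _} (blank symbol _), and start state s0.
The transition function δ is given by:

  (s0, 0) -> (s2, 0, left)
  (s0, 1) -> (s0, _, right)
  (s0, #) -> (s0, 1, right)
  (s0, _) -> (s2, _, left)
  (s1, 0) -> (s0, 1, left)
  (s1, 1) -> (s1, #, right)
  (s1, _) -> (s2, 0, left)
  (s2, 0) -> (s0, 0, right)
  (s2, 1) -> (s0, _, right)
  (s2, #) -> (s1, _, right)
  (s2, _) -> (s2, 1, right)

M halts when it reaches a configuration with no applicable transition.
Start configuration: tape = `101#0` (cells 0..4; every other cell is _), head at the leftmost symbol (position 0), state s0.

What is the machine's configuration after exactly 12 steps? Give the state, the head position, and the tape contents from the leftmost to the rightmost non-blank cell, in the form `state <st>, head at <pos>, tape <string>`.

state s2, head at 4, tape 10_10

state=s0 head=0 tape=[1]01#0_   (s0,1)→(s0,_,right)
state=s0 head=1 tape=_[0]1#0_   (s0,0)→(s2,0,left)
state=s2 head=0 tape=[_]01#0_   (s2,_)→(s2,1,right)
state=s2 head=1 tape=1[0]1#0_   (s2,0)→(s0,0,right)
state=s0 head=2 tape=10[1]#0_   (s0,1)→(s0,_,right)
state=s0 head=3 tape=10_[#]0_   (s0,#)→(s0,1,right)
state=s0 head=4 tape=10_1[0]_   (s0,0)→(s2,0,left)
state=s2 head=3 tape=10_[1]0_   (s2,1)→(s0,_,right)
state=s0 head=4 tape=10__[0]_   (s0,0)→(s2,0,left)
state=s2 head=3 tape=10_[_]0_   (s2,_)→(s2,1,right)
state=s2 head=4 tape=10_1[0]_   (s2,0)→(s0,0,right)
state=s0 head=5 tape=10_10[_]   (s0,_)→(s2,_,left)
state=s2 head=4 tape=10_1[0]_
After 12 steps: state s2, head at 4, tape 10_10.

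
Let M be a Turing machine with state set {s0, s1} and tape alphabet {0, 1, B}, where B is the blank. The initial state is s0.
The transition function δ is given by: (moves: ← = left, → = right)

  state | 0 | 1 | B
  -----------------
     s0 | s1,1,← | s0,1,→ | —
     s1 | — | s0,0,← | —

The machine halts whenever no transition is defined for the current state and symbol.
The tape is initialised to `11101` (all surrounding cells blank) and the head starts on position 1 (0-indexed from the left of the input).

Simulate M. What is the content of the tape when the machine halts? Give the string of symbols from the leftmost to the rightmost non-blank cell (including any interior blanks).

01111

s0 | B1[1]101   read 1 → write 1, move →, go to s0
s0 | B11[1]01   read 1 → write 1, move →, go to s0
s0 | B111[0]1   read 0 → write 1, move ←, go to s1
s1 | B11[1]11   read 1 → write 0, move ←, go to s0
s0 | B1[1]011   read 1 → write 1, move →, go to s0
s0 | B11[0]11   read 0 → write 1, move ←, go to s1
s1 | B1[1]111   read 1 → write 0, move ←, go to s0
s0 | B[1]0111   read 1 → write 1, move →, go to s0
s0 | B1[0]111   read 0 → write 1, move ←, go to s1
s1 | B[1]1111   read 1 → write 0, move ←, go to s0
s0 | [B]01111
The non-blank tape span at halt is 01111.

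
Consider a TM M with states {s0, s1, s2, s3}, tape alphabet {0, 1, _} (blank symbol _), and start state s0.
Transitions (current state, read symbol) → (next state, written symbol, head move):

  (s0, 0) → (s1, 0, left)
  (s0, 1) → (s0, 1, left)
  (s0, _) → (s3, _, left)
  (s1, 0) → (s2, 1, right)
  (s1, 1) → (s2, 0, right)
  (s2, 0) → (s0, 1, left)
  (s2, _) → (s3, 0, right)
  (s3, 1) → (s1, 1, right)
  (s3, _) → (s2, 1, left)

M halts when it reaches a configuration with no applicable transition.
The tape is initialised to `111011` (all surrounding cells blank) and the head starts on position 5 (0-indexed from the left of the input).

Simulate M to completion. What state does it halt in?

s1

state=s0 head=5 tape=_11101[1]   (s0,1)→(s0,1,left)
state=s0 head=4 tape=_1110[1]1   (s0,1)→(s0,1,left)
state=s0 head=3 tape=_111[0]11   (s0,0)→(s1,0,left)
state=s1 head=2 tape=_11[1]011   (s1,1)→(s2,0,right)
state=s2 head=3 tape=_110[0]11   (s2,0)→(s0,1,left)
state=s0 head=2 tape=_11[0]111   (s0,0)→(s1,0,left)
state=s1 head=1 tape=_1[1]0111   (s1,1)→(s2,0,right)
state=s2 head=2 tape=_10[0]111   (s2,0)→(s0,1,left)
state=s0 head=1 tape=_1[0]1111   (s0,0)→(s1,0,left)
state=s1 head=0 tape=_[1]01111   (s1,1)→(s2,0,right)
state=s2 head=1 tape=_0[0]1111   (s2,0)→(s0,1,left)
state=s0 head=0 tape=_[0]11111   (s0,0)→(s1,0,left)
state=s1 head=-1 tape=[_]011111
No transition is defined for (s1, _); M halts in state s1.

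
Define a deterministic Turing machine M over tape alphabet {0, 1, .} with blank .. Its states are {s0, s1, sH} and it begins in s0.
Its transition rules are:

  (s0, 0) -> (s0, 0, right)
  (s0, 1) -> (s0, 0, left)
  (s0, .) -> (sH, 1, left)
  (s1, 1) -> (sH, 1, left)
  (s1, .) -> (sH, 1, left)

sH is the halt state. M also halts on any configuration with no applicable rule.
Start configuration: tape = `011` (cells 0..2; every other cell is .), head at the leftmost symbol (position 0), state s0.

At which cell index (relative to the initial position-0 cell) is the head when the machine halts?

2

state=s0 head=0 tape=[0]11.   (s0,0)→(s0,0,right)
state=s0 head=1 tape=0[1]1.   (s0,1)→(s0,0,left)
state=s0 head=0 tape=[0]01.   (s0,0)→(s0,0,right)
state=s0 head=1 tape=0[0]1.   (s0,0)→(s0,0,right)
state=s0 head=2 tape=00[1].   (s0,1)→(s0,0,left)
state=s0 head=1 tape=0[0]0.   (s0,0)→(s0,0,right)
state=s0 head=2 tape=00[0].   (s0,0)→(s0,0,right)
state=s0 head=3 tape=000[.]   (s0,.)→(sH,1,left)
state=sH head=2 tape=00[0]1
At halt the head is at cell 2.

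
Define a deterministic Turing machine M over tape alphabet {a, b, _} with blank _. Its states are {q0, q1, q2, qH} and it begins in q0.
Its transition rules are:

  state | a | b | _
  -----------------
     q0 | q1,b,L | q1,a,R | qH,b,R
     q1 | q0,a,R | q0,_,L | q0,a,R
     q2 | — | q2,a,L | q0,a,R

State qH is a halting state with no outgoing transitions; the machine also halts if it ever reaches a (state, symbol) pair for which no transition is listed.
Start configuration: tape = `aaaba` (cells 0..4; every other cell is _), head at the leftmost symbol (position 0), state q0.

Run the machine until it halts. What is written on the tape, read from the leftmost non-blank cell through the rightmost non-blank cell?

aaaaaaab

state=q0 head=0 tape=_[a]aaba___   (q0,a)→(q1,b,L)
state=q1 head=-1 tape=[_]baaba___   (q1,_)→(q0,a,R)
state=q0 head=0 tape=a[b]aaba___   (q0,b)→(q1,a,R)
state=q1 head=1 tape=aa[a]aba___   (q1,a)→(q0,a,R)
state=q0 head=2 tape=aaa[a]ba___   (q0,a)→(q1,b,L)
state=q1 head=1 tape=aa[a]bba___   (q1,a)→(q0,a,R)
state=q0 head=2 tape=aaa[b]ba___   (q0,b)→(q1,a,R)
state=q1 head=3 tape=aaaa[b]a___   (q1,b)→(q0,_,L)
state=q0 head=2 tape=aaa[a]_a___   (q0,a)→(q1,b,L)
state=q1 head=1 tape=aa[a]b_a___   (q1,a)→(q0,a,R)
state=q0 head=2 tape=aaa[b]_a___   (q0,b)→(q1,a,R)
state=q1 head=3 tape=aaaa[_]a___   (q1,_)→(q0,a,R)
state=q0 head=4 tape=aaaaa[a]___   (q0,a)→(q1,b,L)
state=q1 head=3 tape=aaaa[a]b___   (q1,a)→(q0,a,R)
state=q0 head=4 tape=aaaaa[b]___   (q0,b)→(q1,a,R)
state=q1 head=5 tape=aaaaaa[_]__   (q1,_)→(q0,a,R)
state=q0 head=6 tape=aaaaaaa[_]_   (q0,_)→(qH,b,R)
state=qH head=7 tape=aaaaaaab[_]
The non-blank tape span at halt is aaaaaaab.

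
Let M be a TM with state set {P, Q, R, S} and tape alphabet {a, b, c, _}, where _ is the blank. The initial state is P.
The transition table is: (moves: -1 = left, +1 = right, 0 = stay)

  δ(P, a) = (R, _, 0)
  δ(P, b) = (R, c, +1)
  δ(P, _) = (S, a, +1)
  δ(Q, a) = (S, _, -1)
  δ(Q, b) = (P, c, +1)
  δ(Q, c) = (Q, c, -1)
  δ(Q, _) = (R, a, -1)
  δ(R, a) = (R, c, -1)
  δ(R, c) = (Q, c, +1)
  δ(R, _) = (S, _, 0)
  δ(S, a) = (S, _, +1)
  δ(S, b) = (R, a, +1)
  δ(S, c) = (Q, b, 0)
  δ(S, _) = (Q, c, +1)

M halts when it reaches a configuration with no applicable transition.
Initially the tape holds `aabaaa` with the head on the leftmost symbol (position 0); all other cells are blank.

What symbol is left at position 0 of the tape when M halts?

P | __[a]abaaa   read a → write _, move 0, go to R
R | __[_]abaaa   read _ → write _, move 0, go to S
S | __[_]abaaa   read _ → write c, move +1, go to Q
Q | __c[a]baaa   read a → write _, move -1, go to S
S | __[c]_baaa   read c → write b, move 0, go to Q
Q | __[b]_baaa   read b → write c, move +1, go to P
P | __c[_]baaa   read _ → write a, move +1, go to S
S | __ca[b]aaa   read b → write a, move +1, go to R
R | __caa[a]aa   read a → write c, move -1, go to R
R | __ca[a]caa   read a → write c, move -1, go to R
R | __c[a]ccaa   read a → write c, move -1, go to R
R | __[c]cccaa   read c → write c, move +1, go to Q
Q | __c[c]ccaa   read c → write c, move -1, go to Q
Q | __[c]cccaa   read c → write c, move -1, go to Q
Q | _[_]ccccaa   read _ → write a, move -1, go to R
R | [_]accccaa   read _ → write _, move 0, go to S
S | [_]accccaa   read _ → write c, move +1, go to Q
Q | c[a]ccccaa   read a → write _, move -1, go to S
S | [c]_ccccaa   read c → write b, move 0, go to Q
Q | [b]_ccccaa   read b → write c, move +1, go to P
P | c[_]ccccaa   read _ → write a, move +1, go to S
S | ca[c]cccaa   read c → write b, move 0, go to Q
Q | ca[b]cccaa   read b → write c, move +1, go to P
P | cac[c]ccaa
Cell 0 holds c when M halts.

c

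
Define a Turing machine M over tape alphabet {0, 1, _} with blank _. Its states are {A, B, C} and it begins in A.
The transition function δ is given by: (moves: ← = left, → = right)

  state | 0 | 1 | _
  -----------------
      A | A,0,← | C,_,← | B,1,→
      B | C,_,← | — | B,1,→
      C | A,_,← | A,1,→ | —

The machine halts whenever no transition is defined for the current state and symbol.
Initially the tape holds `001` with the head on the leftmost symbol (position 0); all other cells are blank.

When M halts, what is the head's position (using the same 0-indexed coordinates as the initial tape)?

2

state=A head=0 tape=_[0]01   (A,0)→(A,0,←)
state=A head=-1 tape=[_]001   (A,_)→(B,1,→)
state=B head=0 tape=1[0]01   (B,0)→(C,_,←)
state=C head=-1 tape=[1]_01   (C,1)→(A,1,→)
state=A head=0 tape=1[_]01   (A,_)→(B,1,→)
state=B head=1 tape=11[0]1   (B,0)→(C,_,←)
state=C head=0 tape=1[1]_1   (C,1)→(A,1,→)
state=A head=1 tape=11[_]1   (A,_)→(B,1,→)
state=B head=2 tape=111[1]
At halt the head is at cell 2.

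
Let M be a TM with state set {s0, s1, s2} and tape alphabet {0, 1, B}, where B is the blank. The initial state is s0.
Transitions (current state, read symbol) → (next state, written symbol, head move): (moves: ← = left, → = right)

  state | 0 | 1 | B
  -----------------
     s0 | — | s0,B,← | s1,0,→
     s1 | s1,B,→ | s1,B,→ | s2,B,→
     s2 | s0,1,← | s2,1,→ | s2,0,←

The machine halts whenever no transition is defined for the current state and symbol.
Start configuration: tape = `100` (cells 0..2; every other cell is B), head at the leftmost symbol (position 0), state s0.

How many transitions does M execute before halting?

s0 | B[1]00BB   read 1 → write B, move ←, go to s0
s0 | [B]B00BB   read B → write 0, move →, go to s1
s1 | 0[B]00BB   read B → write B, move →, go to s2
s2 | 0B[0]0BB   read 0 → write 1, move ←, go to s0
s0 | 0[B]10BB   read B → write 0, move →, go to s1
s1 | 00[1]0BB   read 1 → write B, move →, go to s1
s1 | 00B[0]BB   read 0 → write B, move →, go to s1
s1 | 00BB[B]B   read B → write B, move →, go to s2
s2 | 00BBB[B]   read B → write 0, move ←, go to s2
s2 | 00BB[B]0   read B → write 0, move ←, go to s2
s2 | 00B[B]00   read B → write 0, move ←, go to s2
s2 | 00[B]000   read B → write 0, move ←, go to s2
s2 | 0[0]0000   read 0 → write 1, move ←, go to s0
s0 | [0]10000
M halts after 13 transitions.

13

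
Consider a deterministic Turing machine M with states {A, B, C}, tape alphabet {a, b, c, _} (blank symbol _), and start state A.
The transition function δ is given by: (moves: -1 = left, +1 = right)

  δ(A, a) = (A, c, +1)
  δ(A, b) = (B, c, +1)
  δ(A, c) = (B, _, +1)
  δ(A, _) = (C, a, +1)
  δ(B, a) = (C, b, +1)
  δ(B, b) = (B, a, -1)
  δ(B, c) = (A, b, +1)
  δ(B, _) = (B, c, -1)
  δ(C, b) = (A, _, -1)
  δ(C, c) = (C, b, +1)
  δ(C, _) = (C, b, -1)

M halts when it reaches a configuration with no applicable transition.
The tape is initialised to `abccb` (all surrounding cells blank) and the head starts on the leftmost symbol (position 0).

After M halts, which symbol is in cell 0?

c

state=A head=0 tape=[a]bccb_   (A,a)→(A,c,+1)
state=A head=1 tape=c[b]ccb_   (A,b)→(B,c,+1)
state=B head=2 tape=cc[c]cb_   (B,c)→(A,b,+1)
state=A head=3 tape=ccb[c]b_   (A,c)→(B,_,+1)
state=B head=4 tape=ccb_[b]_   (B,b)→(B,a,-1)
state=B head=3 tape=ccb[_]a_   (B,_)→(B,c,-1)
state=B head=2 tape=cc[b]ca_   (B,b)→(B,a,-1)
state=B head=1 tape=c[c]aca_   (B,c)→(A,b,+1)
state=A head=2 tape=cb[a]ca_   (A,a)→(A,c,+1)
state=A head=3 tape=cbc[c]a_   (A,c)→(B,_,+1)
state=B head=4 tape=cbc_[a]_   (B,a)→(C,b,+1)
state=C head=5 tape=cbc_b[_]   (C,_)→(C,b,-1)
state=C head=4 tape=cbc_[b]b   (C,b)→(A,_,-1)
state=A head=3 tape=cbc[_]_b   (A,_)→(C,a,+1)
state=C head=4 tape=cbca[_]b   (C,_)→(C,b,-1)
state=C head=3 tape=cbc[a]bb
Cell 0 holds c when M halts.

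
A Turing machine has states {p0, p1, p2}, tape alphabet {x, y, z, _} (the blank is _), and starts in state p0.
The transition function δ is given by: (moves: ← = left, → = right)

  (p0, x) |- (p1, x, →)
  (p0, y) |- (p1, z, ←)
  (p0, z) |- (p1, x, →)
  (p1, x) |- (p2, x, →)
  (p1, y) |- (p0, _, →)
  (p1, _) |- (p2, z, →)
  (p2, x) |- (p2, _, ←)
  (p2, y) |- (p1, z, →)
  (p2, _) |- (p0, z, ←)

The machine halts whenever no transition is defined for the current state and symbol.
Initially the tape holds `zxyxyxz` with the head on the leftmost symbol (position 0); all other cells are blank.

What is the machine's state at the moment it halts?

state=p0 head=0 tape=[z]xyxyxz   (p0,z)→(p1,x,→)
state=p1 head=1 tape=x[x]yxyxz   (p1,x)→(p2,x,→)
state=p2 head=2 tape=xx[y]xyxz   (p2,y)→(p1,z,→)
state=p1 head=3 tape=xxz[x]yxz   (p1,x)→(p2,x,→)
state=p2 head=4 tape=xxzx[y]xz   (p2,y)→(p1,z,→)
state=p1 head=5 tape=xxzxz[x]z   (p1,x)→(p2,x,→)
state=p2 head=6 tape=xxzxzx[z]
No transition is defined for (p2, z); M halts in state p2.

p2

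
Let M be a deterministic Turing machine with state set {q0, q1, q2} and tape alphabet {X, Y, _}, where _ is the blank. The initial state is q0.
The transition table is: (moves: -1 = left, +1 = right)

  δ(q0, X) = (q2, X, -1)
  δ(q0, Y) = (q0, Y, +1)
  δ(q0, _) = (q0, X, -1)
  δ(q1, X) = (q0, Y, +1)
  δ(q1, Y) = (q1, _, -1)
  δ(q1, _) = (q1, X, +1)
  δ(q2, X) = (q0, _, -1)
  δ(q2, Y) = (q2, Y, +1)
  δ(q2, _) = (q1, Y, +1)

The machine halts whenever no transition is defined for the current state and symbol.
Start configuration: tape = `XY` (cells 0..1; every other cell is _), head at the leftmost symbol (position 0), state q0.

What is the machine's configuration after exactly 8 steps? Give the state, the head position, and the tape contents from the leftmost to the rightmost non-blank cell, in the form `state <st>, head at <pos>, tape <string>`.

state q2, head at 2, tape YYYX

q0 | _[X]Y_   read X → write X, move -1, go to q2
q2 | [_]XY_   read _ → write Y, move +1, go to q1
q1 | Y[X]Y_   read X → write Y, move +1, go to q0
q0 | YY[Y]_   read Y → write Y, move +1, go to q0
q0 | YYY[_]   read _ → write X, move -1, go to q0
q0 | YY[Y]X   read Y → write Y, move +1, go to q0
q0 | YYY[X]   read X → write X, move -1, go to q2
q2 | YY[Y]X   read Y → write Y, move +1, go to q2
q2 | YYY[X]
After 8 steps: state q2, head at 2, tape YYYX.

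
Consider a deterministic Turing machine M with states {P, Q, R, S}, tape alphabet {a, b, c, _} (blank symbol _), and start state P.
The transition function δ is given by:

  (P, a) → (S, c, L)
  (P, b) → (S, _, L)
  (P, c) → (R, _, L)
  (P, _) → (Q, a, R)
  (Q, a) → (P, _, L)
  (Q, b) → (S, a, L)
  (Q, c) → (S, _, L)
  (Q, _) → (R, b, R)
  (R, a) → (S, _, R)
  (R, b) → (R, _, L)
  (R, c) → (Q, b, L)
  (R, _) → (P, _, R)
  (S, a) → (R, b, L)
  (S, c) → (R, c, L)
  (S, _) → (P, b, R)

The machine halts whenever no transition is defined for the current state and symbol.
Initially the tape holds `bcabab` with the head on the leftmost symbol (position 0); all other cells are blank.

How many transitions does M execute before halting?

16

P | __[b]cabab   read b → write _, move L, go to S
S | _[_]_cabab   read _ → write b, move R, go to P
P | _b[_]cabab   read _ → write a, move R, go to Q
Q | _ba[c]abab   read c → write _, move L, go to S
S | _b[a]_abab   read a → write b, move L, go to R
R | _[b]b_abab   read b → write _, move L, go to R
R | [_]_b_abab   read _ → write _, move R, go to P
P | _[_]b_abab   read _ → write a, move R, go to Q
Q | _a[b]_abab   read b → write a, move L, go to S
S | _[a]a_abab   read a → write b, move L, go to R
R | [_]ba_abab   read _ → write _, move R, go to P
P | _[b]a_abab   read b → write _, move L, go to S
S | [_]_a_abab   read _ → write b, move R, go to P
P | b[_]a_abab   read _ → write a, move R, go to Q
Q | ba[a]_abab   read a → write _, move L, go to P
P | b[a]__abab   read a → write c, move L, go to S
S | [b]c__abab
M halts after 16 transitions.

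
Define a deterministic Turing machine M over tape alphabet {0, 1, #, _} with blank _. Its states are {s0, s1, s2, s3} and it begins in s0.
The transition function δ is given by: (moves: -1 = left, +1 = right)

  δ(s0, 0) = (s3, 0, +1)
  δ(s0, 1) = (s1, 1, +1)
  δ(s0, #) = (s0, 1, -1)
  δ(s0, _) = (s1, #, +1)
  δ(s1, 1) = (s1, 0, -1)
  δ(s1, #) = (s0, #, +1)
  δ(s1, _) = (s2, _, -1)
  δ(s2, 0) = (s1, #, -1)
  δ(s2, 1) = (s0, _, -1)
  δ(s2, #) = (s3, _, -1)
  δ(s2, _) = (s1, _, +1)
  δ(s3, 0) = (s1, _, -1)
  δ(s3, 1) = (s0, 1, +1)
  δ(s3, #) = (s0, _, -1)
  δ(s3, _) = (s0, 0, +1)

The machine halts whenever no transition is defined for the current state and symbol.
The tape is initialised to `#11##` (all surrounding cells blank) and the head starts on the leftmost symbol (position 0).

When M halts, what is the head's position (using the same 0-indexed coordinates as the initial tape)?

0

state=s0 head=0 tape=_[#]11##   (s0,#)→(s0,1,-1)
state=s0 head=-1 tape=[_]111##   (s0,_)→(s1,#,+1)
state=s1 head=0 tape=#[1]11##   (s1,1)→(s1,0,-1)
state=s1 head=-1 tape=[#]011##   (s1,#)→(s0,#,+1)
state=s0 head=0 tape=#[0]11##   (s0,0)→(s3,0,+1)
state=s3 head=1 tape=#0[1]1##   (s3,1)→(s0,1,+1)
state=s0 head=2 tape=#01[1]##   (s0,1)→(s1,1,+1)
state=s1 head=3 tape=#011[#]#   (s1,#)→(s0,#,+1)
state=s0 head=4 tape=#011#[#]   (s0,#)→(s0,1,-1)
state=s0 head=3 tape=#011[#]1   (s0,#)→(s0,1,-1)
state=s0 head=2 tape=#01[1]11   (s0,1)→(s1,1,+1)
state=s1 head=3 tape=#011[1]1   (s1,1)→(s1,0,-1)
state=s1 head=2 tape=#01[1]01   (s1,1)→(s1,0,-1)
state=s1 head=1 tape=#0[1]001   (s1,1)→(s1,0,-1)
state=s1 head=0 tape=#[0]0001
At halt the head is at cell 0.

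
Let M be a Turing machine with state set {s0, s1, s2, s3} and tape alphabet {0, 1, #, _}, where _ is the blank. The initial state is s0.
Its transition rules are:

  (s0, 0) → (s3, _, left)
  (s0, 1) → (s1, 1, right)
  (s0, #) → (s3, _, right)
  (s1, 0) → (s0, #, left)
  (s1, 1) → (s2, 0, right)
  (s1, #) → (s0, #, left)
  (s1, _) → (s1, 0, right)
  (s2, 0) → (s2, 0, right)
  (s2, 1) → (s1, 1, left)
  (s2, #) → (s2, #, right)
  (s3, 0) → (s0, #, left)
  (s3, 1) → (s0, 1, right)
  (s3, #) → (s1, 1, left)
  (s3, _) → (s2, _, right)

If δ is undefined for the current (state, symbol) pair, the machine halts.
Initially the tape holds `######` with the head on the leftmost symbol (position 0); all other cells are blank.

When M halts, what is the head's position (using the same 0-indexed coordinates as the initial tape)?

state=s0 head=0 tape=[#]#####_   (s0,#)→(s3,_,right)
state=s3 head=1 tape=_[#]####_   (s3,#)→(s1,1,left)
state=s1 head=0 tape=[_]1####_   (s1,_)→(s1,0,right)
state=s1 head=1 tape=0[1]####_   (s1,1)→(s2,0,right)
state=s2 head=2 tape=00[#]###_   (s2,#)→(s2,#,right)
state=s2 head=3 tape=00#[#]##_   (s2,#)→(s2,#,right)
state=s2 head=4 tape=00##[#]#_   (s2,#)→(s2,#,right)
state=s2 head=5 tape=00###[#]_   (s2,#)→(s2,#,right)
state=s2 head=6 tape=00####[_]
At halt the head is at cell 6.

6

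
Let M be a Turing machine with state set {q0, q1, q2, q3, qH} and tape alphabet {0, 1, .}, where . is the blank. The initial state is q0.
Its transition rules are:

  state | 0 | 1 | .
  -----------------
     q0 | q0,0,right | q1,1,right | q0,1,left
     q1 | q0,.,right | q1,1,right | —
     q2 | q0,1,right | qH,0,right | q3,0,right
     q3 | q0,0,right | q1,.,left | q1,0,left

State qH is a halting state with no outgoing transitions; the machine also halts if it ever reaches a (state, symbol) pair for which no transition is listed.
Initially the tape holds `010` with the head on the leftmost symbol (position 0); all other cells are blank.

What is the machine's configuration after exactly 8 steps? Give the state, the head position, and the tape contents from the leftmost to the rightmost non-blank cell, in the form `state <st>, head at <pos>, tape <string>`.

state q1, head at 4, tape 0111

state=q0 head=0 tape=[0]10..   (q0,0)→(q0,0,right)
state=q0 head=1 tape=0[1]0..   (q0,1)→(q1,1,right)
state=q1 head=2 tape=01[0]..   (q1,0)→(q0,.,right)
state=q0 head=3 tape=01.[.].   (q0,.)→(q0,1,left)
state=q0 head=2 tape=01[.]1.   (q0,.)→(q0,1,left)
state=q0 head=1 tape=0[1]11.   (q0,1)→(q1,1,right)
state=q1 head=2 tape=01[1]1.   (q1,1)→(q1,1,right)
state=q1 head=3 tape=011[1].   (q1,1)→(q1,1,right)
state=q1 head=4 tape=0111[.]
After 8 steps: state q1, head at 4, tape 0111.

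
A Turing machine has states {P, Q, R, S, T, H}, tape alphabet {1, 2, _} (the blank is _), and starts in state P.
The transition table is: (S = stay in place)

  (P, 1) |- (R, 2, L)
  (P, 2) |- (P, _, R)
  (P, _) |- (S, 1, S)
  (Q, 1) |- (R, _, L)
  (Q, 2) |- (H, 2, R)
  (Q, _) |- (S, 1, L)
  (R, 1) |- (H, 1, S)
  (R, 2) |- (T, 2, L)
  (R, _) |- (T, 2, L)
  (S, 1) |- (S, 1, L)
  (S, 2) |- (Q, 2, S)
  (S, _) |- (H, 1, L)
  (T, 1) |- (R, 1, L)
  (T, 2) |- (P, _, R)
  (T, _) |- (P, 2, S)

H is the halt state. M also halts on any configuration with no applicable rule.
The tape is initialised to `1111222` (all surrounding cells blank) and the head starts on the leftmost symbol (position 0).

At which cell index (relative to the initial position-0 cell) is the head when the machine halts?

state=P head=0 tape=__[1]111222_   (P,1)→(R,2,L)
state=R head=-1 tape=_[_]2111222_   (R,_)→(T,2,L)
state=T head=-2 tape=[_]22111222_   (T,_)→(P,2,S)
state=P head=-2 tape=[2]22111222_   (P,2)→(P,_,R)
state=P head=-1 tape=_[2]2111222_   (P,2)→(P,_,R)
state=P head=0 tape=__[2]111222_   (P,2)→(P,_,R)
state=P head=1 tape=___[1]11222_   (P,1)→(R,2,L)
state=R head=0 tape=__[_]211222_   (R,_)→(T,2,L)
state=T head=-1 tape=_[_]2211222_   (T,_)→(P,2,S)
state=P head=-1 tape=_[2]2211222_   (P,2)→(P,_,R)
state=P head=0 tape=__[2]211222_   (P,2)→(P,_,R)
state=P head=1 tape=___[2]11222_   (P,2)→(P,_,R)
state=P head=2 tape=____[1]1222_   (P,1)→(R,2,L)
state=R head=1 tape=___[_]21222_   (R,_)→(T,2,L)
state=T head=0 tape=__[_]221222_   (T,_)→(P,2,S)
state=P head=0 tape=__[2]221222_   (P,2)→(P,_,R)
state=P head=1 tape=___[2]21222_   (P,2)→(P,_,R)
state=P head=2 tape=____[2]1222_   (P,2)→(P,_,R)
state=P head=3 tape=_____[1]222_   (P,1)→(R,2,L)
state=R head=2 tape=____[_]2222_   (R,_)→(T,2,L)
state=T head=1 tape=___[_]22222_   (T,_)→(P,2,S)
state=P head=1 tape=___[2]22222_   (P,2)→(P,_,R)
state=P head=2 tape=____[2]2222_   (P,2)→(P,_,R)
state=P head=3 tape=_____[2]222_   (P,2)→(P,_,R)
state=P head=4 tape=______[2]22_   (P,2)→(P,_,R)
state=P head=5 tape=_______[2]2_   (P,2)→(P,_,R)
state=P head=6 tape=________[2]_   (P,2)→(P,_,R)
state=P head=7 tape=_________[_]   (P,_)→(S,1,S)
state=S head=7 tape=_________[1]   (S,1)→(S,1,L)
state=S head=6 tape=________[_]1   (S,_)→(H,1,L)
state=H head=5 tape=_______[_]11
At halt the head is at cell 5.

5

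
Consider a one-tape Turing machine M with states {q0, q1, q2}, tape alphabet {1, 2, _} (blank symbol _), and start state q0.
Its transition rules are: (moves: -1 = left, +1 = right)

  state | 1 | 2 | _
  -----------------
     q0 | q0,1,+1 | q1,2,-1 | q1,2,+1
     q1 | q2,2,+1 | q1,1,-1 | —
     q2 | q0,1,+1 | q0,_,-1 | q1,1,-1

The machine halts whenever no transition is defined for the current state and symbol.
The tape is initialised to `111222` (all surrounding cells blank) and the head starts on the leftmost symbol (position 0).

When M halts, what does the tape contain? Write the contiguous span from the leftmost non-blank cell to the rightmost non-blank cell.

q0 | _[1]11222   read 1 → write 1, move +1, go to q0
q0 | _1[1]1222   read 1 → write 1, move +1, go to q0
q0 | _11[1]222   read 1 → write 1, move +1, go to q0
q0 | _111[2]22   read 2 → write 2, move -1, go to q1
q1 | _11[1]222   read 1 → write 2, move +1, go to q2
q2 | _112[2]22   read 2 → write _, move -1, go to q0
q0 | _11[2]_22   read 2 → write 2, move -1, go to q1
q1 | _1[1]2_22   read 1 → write 2, move +1, go to q2
q2 | _12[2]_22   read 2 → write _, move -1, go to q0
q0 | _1[2]__22   read 2 → write 2, move -1, go to q1
q1 | _[1]2__22   read 1 → write 2, move +1, go to q2
q2 | _2[2]__22   read 2 → write _, move -1, go to q0
q0 | _[2]___22   read 2 → write 2, move -1, go to q1
q1 | [_]2___22
The non-blank tape span at halt is 2___22.

2___22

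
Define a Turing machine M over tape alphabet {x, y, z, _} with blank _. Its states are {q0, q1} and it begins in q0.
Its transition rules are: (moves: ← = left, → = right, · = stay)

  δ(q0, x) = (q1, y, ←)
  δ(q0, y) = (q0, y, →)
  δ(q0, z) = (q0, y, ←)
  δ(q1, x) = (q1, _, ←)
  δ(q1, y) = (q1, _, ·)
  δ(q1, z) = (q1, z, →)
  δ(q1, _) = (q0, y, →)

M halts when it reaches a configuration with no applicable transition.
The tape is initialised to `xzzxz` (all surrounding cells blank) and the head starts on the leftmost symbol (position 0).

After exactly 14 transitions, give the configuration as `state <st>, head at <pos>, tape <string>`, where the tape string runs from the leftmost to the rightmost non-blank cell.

state q0, head at 3, tape yyyyyy

state=q0 head=0 tape=_[x]zzxz   (q0,x)→(q1,y,←)
state=q1 head=-1 tape=[_]yzzxz   (q1,_)→(q0,y,→)
state=q0 head=0 tape=y[y]zzxz   (q0,y)→(q0,y,→)
state=q0 head=1 tape=yy[z]zxz   (q0,z)→(q0,y,←)
state=q0 head=0 tape=y[y]yzxz   (q0,y)→(q0,y,→)
state=q0 head=1 tape=yy[y]zxz   (q0,y)→(q0,y,→)
state=q0 head=2 tape=yyy[z]xz   (q0,z)→(q0,y,←)
state=q0 head=1 tape=yy[y]yxz   (q0,y)→(q0,y,→)
state=q0 head=2 tape=yyy[y]xz   (q0,y)→(q0,y,→)
state=q0 head=3 tape=yyyy[x]z   (q0,x)→(q1,y,←)
state=q1 head=2 tape=yyy[y]yz   (q1,y)→(q1,_,·)
state=q1 head=2 tape=yyy[_]yz   (q1,_)→(q0,y,→)
state=q0 head=3 tape=yyyy[y]z   (q0,y)→(q0,y,→)
state=q0 head=4 tape=yyyyy[z]   (q0,z)→(q0,y,←)
state=q0 head=3 tape=yyyy[y]y
After 14 steps: state q0, head at 3, tape yyyyyy.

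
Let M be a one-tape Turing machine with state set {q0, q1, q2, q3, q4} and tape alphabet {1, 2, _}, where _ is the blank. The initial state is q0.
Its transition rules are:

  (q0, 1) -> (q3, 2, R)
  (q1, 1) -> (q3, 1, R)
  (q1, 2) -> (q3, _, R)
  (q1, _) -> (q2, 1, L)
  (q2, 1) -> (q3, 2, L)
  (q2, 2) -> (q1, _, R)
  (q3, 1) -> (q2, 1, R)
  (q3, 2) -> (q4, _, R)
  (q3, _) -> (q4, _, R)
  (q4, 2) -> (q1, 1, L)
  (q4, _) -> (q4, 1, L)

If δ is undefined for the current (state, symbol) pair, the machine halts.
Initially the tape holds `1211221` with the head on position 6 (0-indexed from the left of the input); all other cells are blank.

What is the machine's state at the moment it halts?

q4

state=q0 head=6 tape=121122[1]____   (q0,1)→(q3,2,R)
state=q3 head=7 tape=1211222[_]___   (q3,_)→(q4,_,R)
state=q4 head=8 tape=1211222_[_]__   (q4,_)→(q4,1,L)
state=q4 head=7 tape=1211222[_]1__   (q4,_)→(q4,1,L)
state=q4 head=6 tape=121122[2]11__   (q4,2)→(q1,1,L)
state=q1 head=5 tape=12112[2]111__   (q1,2)→(q3,_,R)
state=q3 head=6 tape=12112_[1]11__   (q3,1)→(q2,1,R)
state=q2 head=7 tape=12112_1[1]1__   (q2,1)→(q3,2,L)
state=q3 head=6 tape=12112_[1]21__   (q3,1)→(q2,1,R)
state=q2 head=7 tape=12112_1[2]1__   (q2,2)→(q1,_,R)
state=q1 head=8 tape=12112_1_[1]__   (q1,1)→(q3,1,R)
state=q3 head=9 tape=12112_1_1[_]_   (q3,_)→(q4,_,R)
state=q4 head=10 tape=12112_1_1_[_]   (q4,_)→(q4,1,L)
state=q4 head=9 tape=12112_1_1[_]1   (q4,_)→(q4,1,L)
state=q4 head=8 tape=12112_1_[1]11
No transition is defined for (q4, 1); M halts in state q4.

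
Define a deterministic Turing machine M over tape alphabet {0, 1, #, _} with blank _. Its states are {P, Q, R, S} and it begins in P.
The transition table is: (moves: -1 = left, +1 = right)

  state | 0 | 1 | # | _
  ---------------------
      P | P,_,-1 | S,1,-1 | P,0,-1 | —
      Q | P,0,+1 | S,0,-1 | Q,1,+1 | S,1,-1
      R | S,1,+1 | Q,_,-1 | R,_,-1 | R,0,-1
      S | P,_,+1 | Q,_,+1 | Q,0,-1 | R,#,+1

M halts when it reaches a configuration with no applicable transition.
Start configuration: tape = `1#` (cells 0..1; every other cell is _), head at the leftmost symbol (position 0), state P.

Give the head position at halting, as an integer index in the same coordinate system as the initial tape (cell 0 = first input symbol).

state=P head=0 tape=___[1]#   (P,1)→(S,1,-1)
state=S head=-1 tape=__[_]1#   (S,_)→(R,#,+1)
state=R head=0 tape=__#[1]#   (R,1)→(Q,_,-1)
state=Q head=-1 tape=__[#]_#   (Q,#)→(Q,1,+1)
state=Q head=0 tape=__1[_]#   (Q,_)→(S,1,-1)
state=S head=-1 tape=__[1]1#   (S,1)→(Q,_,+1)
state=Q head=0 tape=___[1]#   (Q,1)→(S,0,-1)
state=S head=-1 tape=__[_]0#   (S,_)→(R,#,+1)
state=R head=0 tape=__#[0]#   (R,0)→(S,1,+1)
state=S head=1 tape=__#1[#]   (S,#)→(Q,0,-1)
state=Q head=0 tape=__#[1]0   (Q,1)→(S,0,-1)
state=S head=-1 tape=__[#]00   (S,#)→(Q,0,-1)
state=Q head=-2 tape=_[_]000   (Q,_)→(S,1,-1)
state=S head=-3 tape=[_]1000   (S,_)→(R,#,+1)
state=R head=-2 tape=#[1]000   (R,1)→(Q,_,-1)
state=Q head=-3 tape=[#]_000   (Q,#)→(Q,1,+1)
state=Q head=-2 tape=1[_]000   (Q,_)→(S,1,-1)
state=S head=-3 tape=[1]1000   (S,1)→(Q,_,+1)
state=Q head=-2 tape=_[1]000   (Q,1)→(S,0,-1)
state=S head=-3 tape=[_]0000   (S,_)→(R,#,+1)
state=R head=-2 tape=#[0]000   (R,0)→(S,1,+1)
state=S head=-1 tape=#1[0]00   (S,0)→(P,_,+1)
state=P head=0 tape=#1_[0]0   (P,0)→(P,_,-1)
state=P head=-1 tape=#1[_]_0
At halt the head is at cell -1.

-1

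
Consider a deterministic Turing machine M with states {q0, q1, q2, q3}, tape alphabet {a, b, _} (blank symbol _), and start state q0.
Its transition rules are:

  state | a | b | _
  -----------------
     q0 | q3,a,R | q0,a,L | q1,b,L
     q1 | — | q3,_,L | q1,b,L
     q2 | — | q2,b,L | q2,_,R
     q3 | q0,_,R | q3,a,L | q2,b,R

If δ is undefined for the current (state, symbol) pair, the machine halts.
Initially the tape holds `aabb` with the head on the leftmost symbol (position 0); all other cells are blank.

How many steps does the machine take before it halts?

4

state=q0 head=0 tape=[a]abb   (q0,a)→(q3,a,R)
state=q3 head=1 tape=a[a]bb   (q3,a)→(q0,_,R)
state=q0 head=2 tape=a_[b]b   (q0,b)→(q0,a,L)
state=q0 head=1 tape=a[_]ab   (q0,_)→(q1,b,L)
state=q1 head=0 tape=[a]bab
M halts after 4 transitions.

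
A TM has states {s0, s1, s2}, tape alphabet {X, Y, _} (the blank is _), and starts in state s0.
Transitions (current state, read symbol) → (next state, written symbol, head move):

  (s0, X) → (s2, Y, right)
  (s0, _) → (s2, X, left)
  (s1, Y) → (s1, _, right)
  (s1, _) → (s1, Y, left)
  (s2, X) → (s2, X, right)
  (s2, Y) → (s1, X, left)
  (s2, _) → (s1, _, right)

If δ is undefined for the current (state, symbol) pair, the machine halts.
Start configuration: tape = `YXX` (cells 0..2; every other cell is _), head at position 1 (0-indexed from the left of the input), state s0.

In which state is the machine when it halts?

s1

state=s0 head=1 tape=Y[X]X__   (s0,X)→(s2,Y,right)
state=s2 head=2 tape=YY[X]__   (s2,X)→(s2,X,right)
state=s2 head=3 tape=YYX[_]_   (s2,_)→(s1,_,right)
state=s1 head=4 tape=YYX_[_]   (s1,_)→(s1,Y,left)
state=s1 head=3 tape=YYX[_]Y   (s1,_)→(s1,Y,left)
state=s1 head=2 tape=YY[X]YY
No transition is defined for (s1, X); M halts in state s1.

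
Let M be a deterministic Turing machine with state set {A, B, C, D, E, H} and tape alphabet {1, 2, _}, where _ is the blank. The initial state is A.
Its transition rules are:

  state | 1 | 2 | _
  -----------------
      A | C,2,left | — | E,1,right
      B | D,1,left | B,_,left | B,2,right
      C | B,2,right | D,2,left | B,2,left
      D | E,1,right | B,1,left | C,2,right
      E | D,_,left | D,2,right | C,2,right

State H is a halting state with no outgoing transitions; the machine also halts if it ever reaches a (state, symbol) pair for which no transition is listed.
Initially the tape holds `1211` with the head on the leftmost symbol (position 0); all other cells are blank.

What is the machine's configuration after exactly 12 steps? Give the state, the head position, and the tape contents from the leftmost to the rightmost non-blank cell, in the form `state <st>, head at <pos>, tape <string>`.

state=A head=0 tape=____[1]211   (A,1)→(C,2,left)
state=C head=-1 tape=___[_]2211   (C,_)→(B,2,left)
state=B head=-2 tape=__[_]22211   (B,_)→(B,2,right)
state=B head=-1 tape=__2[2]2211   (B,2)→(B,_,left)
state=B head=-2 tape=__[2]_2211   (B,2)→(B,_,left)
state=B head=-3 tape=_[_]__2211   (B,_)→(B,2,right)
state=B head=-2 tape=_2[_]_2211   (B,_)→(B,2,right)
state=B head=-1 tape=_22[_]2211   (B,_)→(B,2,right)
state=B head=0 tape=_222[2]211   (B,2)→(B,_,left)
state=B head=-1 tape=_22[2]_211   (B,2)→(B,_,left)
state=B head=-2 tape=_2[2]__211   (B,2)→(B,_,left)
state=B head=-3 tape=_[2]___211   (B,2)→(B,_,left)
state=B head=-4 tape=[_]____211
After 12 steps: state B, head at -4, tape 211.

state B, head at -4, tape 211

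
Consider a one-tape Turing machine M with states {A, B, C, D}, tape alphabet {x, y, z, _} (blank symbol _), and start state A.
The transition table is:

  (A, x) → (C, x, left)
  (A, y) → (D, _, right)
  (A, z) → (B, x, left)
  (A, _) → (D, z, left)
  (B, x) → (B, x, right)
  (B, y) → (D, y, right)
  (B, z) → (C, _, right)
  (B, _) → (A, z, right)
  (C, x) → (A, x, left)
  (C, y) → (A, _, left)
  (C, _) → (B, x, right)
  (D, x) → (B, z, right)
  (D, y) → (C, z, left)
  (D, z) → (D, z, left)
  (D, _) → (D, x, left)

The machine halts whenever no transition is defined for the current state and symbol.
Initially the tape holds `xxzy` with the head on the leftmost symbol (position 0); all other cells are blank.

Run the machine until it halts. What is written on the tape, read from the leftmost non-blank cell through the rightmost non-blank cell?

A | _[x]xzy__   read x → write x, move left, go to C
C | [_]xxzy__   read _ → write x, move right, go to B
B | x[x]xzy__   read x → write x, move right, go to B
B | xx[x]zy__   read x → write x, move right, go to B
B | xxx[z]y__   read z → write _, move right, go to C
C | xxx_[y]__   read y → write _, move left, go to A
A | xxx[_]___   read _ → write z, move left, go to D
D | xx[x]z___   read x → write z, move right, go to B
B | xxz[z]___   read z → write _, move right, go to C
C | xxz_[_]__   read _ → write x, move right, go to B
B | xxz_x[_]_   read _ → write z, move right, go to A
A | xxz_xz[_]   read _ → write z, move left, go to D
D | xxz_x[z]z   read z → write z, move left, go to D
D | xxz_[x]zz   read x → write z, move right, go to B
B | xxz_z[z]z   read z → write _, move right, go to C
C | xxz_z_[z]
The non-blank tape span at halt is xxz_z_z.

xxz_z_z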